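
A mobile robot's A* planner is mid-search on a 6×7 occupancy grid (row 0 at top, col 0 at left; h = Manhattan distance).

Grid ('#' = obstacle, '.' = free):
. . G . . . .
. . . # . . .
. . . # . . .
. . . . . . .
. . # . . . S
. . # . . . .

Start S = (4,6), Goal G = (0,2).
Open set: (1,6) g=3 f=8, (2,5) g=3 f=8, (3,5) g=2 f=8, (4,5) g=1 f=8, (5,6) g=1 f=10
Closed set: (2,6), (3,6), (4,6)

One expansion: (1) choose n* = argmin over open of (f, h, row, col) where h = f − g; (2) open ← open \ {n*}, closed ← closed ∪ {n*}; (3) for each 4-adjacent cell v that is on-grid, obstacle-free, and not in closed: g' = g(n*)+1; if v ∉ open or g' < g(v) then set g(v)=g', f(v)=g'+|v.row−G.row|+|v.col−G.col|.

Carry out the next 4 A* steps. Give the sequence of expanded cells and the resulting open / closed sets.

order=[(1,6) → (0,6) → (0,5) → (0,4)]; open=[(0,3) g=7 f=8, (1,4) g=7 f=10, (1,5) g=4 f=8, (2,5) g=3 f=8, (3,5) g=2 f=8, (4,5) g=1 f=8, (5,6) g=1 f=10]; closed=[(0,4), (0,5), (0,6), (1,6), (2,6), (3,6), (4,6)]

step 1: expand (1,6) (f=8, h=5) → closed; open now [(0,6) g=4 f=8, (1,5) g=4 f=8, (2,5) g=3 f=8, (3,5) g=2 f=8, (4,5) g=1 f=8, (5,6) g=1 f=10]
step 2: expand (0,6) (f=8, h=4) → closed; open now [(0,5) g=5 f=8, (1,5) g=4 f=8, (2,5) g=3 f=8, (3,5) g=2 f=8, (4,5) g=1 f=8, (5,6) g=1 f=10]
step 3: expand (0,5) (f=8, h=3) → closed; open now [(0,4) g=6 f=8, (1,5) g=4 f=8, (2,5) g=3 f=8, (3,5) g=2 f=8, (4,5) g=1 f=8, (5,6) g=1 f=10]
step 4: expand (0,4) (f=8, h=2) → closed; open now [(0,3) g=7 f=8, (1,4) g=7 f=10, (1,5) g=4 f=8, (2,5) g=3 f=8, (3,5) g=2 f=8, (4,5) g=1 f=8, (5,6) g=1 f=10]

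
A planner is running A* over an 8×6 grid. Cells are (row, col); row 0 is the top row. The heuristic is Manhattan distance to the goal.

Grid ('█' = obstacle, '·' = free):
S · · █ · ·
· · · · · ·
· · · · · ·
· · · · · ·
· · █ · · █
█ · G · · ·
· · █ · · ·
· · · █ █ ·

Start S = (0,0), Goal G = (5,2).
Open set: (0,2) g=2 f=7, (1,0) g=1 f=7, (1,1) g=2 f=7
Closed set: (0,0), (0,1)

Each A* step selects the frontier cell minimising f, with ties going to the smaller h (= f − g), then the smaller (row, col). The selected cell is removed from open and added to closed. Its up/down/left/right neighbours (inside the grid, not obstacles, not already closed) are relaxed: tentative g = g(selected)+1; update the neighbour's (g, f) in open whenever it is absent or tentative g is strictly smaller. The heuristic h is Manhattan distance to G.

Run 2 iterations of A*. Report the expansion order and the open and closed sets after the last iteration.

step 1: expand (0,2) (f=7, h=5) → closed; open now [(1,0) g=1 f=7, (1,1) g=2 f=7, (1,2) g=3 f=7]
step 2: expand (1,2) (f=7, h=4) → closed; open now [(1,0) g=1 f=7, (1,1) g=2 f=7, (1,3) g=4 f=9, (2,2) g=4 f=7]

order=[(0,2) → (1,2)]; open=[(1,0) g=1 f=7, (1,1) g=2 f=7, (1,3) g=4 f=9, (2,2) g=4 f=7]; closed=[(0,0), (0,1), (0,2), (1,2)]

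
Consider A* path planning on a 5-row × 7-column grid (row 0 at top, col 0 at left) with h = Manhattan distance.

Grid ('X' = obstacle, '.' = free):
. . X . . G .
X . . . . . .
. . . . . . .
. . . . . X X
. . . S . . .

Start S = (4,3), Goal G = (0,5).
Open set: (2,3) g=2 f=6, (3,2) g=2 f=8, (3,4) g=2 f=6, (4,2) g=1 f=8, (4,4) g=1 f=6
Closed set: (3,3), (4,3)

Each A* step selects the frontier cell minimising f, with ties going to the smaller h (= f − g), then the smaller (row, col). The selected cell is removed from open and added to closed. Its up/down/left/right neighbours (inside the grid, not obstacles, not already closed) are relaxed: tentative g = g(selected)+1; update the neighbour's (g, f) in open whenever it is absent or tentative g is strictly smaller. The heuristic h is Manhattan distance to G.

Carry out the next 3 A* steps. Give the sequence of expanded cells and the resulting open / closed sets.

order=[(2,3) → (1,3) → (0,3)]; open=[(0,4) g=5 f=6, (1,2) g=4 f=8, (1,4) g=4 f=6, (2,2) g=3 f=8, (2,4) g=3 f=6, (3,2) g=2 f=8, (3,4) g=2 f=6, (4,2) g=1 f=8, (4,4) g=1 f=6]; closed=[(0,3), (1,3), (2,3), (3,3), (4,3)]

step 1: expand (2,3) (f=6, h=4) → closed; open now [(1,3) g=3 f=6, (2,2) g=3 f=8, (2,4) g=3 f=6, (3,2) g=2 f=8, (3,4) g=2 f=6, (4,2) g=1 f=8, (4,4) g=1 f=6]
step 2: expand (1,3) (f=6, h=3) → closed; open now [(0,3) g=4 f=6, (1,2) g=4 f=8, (1,4) g=4 f=6, (2,2) g=3 f=8, (2,4) g=3 f=6, (3,2) g=2 f=8, (3,4) g=2 f=6, (4,2) g=1 f=8, (4,4) g=1 f=6]
step 3: expand (0,3) (f=6, h=2) → closed; open now [(0,4) g=5 f=6, (1,2) g=4 f=8, (1,4) g=4 f=6, (2,2) g=3 f=8, (2,4) g=3 f=6, (3,2) g=2 f=8, (3,4) g=2 f=6, (4,2) g=1 f=8, (4,4) g=1 f=6]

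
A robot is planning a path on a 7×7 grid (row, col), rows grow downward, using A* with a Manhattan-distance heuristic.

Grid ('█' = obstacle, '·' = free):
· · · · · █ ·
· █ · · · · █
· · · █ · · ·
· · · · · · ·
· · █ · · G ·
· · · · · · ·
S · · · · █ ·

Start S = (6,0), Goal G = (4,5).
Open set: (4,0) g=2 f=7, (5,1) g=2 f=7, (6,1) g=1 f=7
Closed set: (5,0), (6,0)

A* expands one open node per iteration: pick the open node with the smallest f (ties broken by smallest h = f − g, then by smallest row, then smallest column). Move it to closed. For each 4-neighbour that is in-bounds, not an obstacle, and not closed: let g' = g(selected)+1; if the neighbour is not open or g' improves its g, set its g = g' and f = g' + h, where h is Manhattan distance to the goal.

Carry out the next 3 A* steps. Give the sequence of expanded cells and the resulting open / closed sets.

step 1: expand (4,0) (f=7, h=5) → closed; open now [(3,0) g=3 f=9, (4,1) g=3 f=7, (5,1) g=2 f=7, (6,1) g=1 f=7]
step 2: expand (4,1) (f=7, h=4) → closed; open now [(3,0) g=3 f=9, (3,1) g=4 f=9, (5,1) g=2 f=7, (6,1) g=1 f=7]
step 3: expand (5,1) (f=7, h=5) → closed; open now [(3,0) g=3 f=9, (3,1) g=4 f=9, (5,2) g=3 f=7, (6,1) g=1 f=7]

order=[(4,0) → (4,1) → (5,1)]; open=[(3,0) g=3 f=9, (3,1) g=4 f=9, (5,2) g=3 f=7, (6,1) g=1 f=7]; closed=[(4,0), (4,1), (5,0), (5,1), (6,0)]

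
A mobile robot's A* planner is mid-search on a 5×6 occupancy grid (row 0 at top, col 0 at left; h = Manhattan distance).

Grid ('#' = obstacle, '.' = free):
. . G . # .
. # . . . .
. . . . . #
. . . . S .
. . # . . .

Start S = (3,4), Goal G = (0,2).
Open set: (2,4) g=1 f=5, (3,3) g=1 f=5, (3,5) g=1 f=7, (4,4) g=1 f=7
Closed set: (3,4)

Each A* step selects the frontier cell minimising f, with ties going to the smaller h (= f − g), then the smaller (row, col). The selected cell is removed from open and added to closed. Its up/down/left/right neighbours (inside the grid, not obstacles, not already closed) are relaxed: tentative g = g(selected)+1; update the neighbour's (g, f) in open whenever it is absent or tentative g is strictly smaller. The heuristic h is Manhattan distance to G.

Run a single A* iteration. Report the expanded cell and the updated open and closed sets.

expanded=(2,4); open=[(1,4) g=2 f=5, (2,3) g=2 f=5, (3,3) g=1 f=5, (3,5) g=1 f=7, (4,4) g=1 f=7]; closed=[(2,4), (3,4)]

step 1: expand (2,4) (f=5, h=4) → closed; open now [(1,4) g=2 f=5, (2,3) g=2 f=5, (3,3) g=1 f=5, (3,5) g=1 f=7, (4,4) g=1 f=7]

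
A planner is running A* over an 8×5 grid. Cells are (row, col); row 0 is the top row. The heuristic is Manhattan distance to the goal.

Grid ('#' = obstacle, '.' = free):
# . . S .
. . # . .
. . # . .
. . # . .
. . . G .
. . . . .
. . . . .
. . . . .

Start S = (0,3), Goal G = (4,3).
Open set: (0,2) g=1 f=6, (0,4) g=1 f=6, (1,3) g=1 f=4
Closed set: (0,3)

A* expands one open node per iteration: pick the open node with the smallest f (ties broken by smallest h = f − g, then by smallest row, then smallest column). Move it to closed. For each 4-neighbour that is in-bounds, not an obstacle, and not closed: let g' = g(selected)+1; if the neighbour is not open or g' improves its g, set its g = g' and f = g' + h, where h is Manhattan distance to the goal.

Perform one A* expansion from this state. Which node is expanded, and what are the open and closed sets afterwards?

expanded=(1,3); open=[(0,2) g=1 f=6, (0,4) g=1 f=6, (1,4) g=2 f=6, (2,3) g=2 f=4]; closed=[(0,3), (1,3)]

step 1: expand (1,3) (f=4, h=3) → closed; open now [(0,2) g=1 f=6, (0,4) g=1 f=6, (1,4) g=2 f=6, (2,3) g=2 f=4]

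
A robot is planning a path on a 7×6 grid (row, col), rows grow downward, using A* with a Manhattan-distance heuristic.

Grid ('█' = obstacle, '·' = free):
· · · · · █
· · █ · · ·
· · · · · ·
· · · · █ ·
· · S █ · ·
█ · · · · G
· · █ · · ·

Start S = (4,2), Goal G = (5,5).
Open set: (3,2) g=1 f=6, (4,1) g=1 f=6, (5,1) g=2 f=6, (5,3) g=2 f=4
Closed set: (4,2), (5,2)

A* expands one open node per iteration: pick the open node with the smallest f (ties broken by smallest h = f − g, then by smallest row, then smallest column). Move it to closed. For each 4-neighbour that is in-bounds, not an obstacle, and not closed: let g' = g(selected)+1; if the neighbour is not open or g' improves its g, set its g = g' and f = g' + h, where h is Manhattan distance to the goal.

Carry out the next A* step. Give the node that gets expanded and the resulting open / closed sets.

step 1: expand (5,3) (f=4, h=2) → closed; open now [(3,2) g=1 f=6, (4,1) g=1 f=6, (5,1) g=2 f=6, (5,4) g=3 f=4, (6,3) g=3 f=6]

expanded=(5,3); open=[(3,2) g=1 f=6, (4,1) g=1 f=6, (5,1) g=2 f=6, (5,4) g=3 f=4, (6,3) g=3 f=6]; closed=[(4,2), (5,2), (5,3)]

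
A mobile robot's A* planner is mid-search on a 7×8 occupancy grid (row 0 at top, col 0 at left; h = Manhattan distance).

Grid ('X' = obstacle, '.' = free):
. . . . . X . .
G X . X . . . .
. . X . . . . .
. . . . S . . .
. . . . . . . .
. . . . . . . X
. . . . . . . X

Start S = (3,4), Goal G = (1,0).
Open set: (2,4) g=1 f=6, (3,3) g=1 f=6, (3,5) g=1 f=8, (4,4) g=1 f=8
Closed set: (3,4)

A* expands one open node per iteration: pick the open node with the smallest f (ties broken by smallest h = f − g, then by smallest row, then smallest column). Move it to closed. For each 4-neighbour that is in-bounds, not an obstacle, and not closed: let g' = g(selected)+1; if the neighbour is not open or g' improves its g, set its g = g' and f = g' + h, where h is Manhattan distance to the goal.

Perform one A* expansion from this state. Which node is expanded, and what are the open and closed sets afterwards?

step 1: expand (2,4) (f=6, h=5) → closed; open now [(1,4) g=2 f=6, (2,3) g=2 f=6, (2,5) g=2 f=8, (3,3) g=1 f=6, (3,5) g=1 f=8, (4,4) g=1 f=8]

expanded=(2,4); open=[(1,4) g=2 f=6, (2,3) g=2 f=6, (2,5) g=2 f=8, (3,3) g=1 f=6, (3,5) g=1 f=8, (4,4) g=1 f=8]; closed=[(2,4), (3,4)]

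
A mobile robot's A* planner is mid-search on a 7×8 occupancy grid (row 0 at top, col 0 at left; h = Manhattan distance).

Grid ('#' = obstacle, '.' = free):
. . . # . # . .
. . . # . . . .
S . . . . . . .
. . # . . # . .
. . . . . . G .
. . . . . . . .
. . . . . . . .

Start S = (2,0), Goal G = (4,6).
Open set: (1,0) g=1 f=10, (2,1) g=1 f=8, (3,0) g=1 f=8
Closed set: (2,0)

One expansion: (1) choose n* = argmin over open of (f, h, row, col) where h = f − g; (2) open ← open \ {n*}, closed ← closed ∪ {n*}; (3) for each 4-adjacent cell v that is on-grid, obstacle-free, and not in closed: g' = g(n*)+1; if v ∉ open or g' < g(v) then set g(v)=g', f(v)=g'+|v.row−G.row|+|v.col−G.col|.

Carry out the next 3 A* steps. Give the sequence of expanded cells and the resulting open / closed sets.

step 1: expand (2,1) (f=8, h=7) → closed; open now [(1,0) g=1 f=10, (1,1) g=2 f=10, (2,2) g=2 f=8, (3,0) g=1 f=8, (3,1) g=2 f=8]
step 2: expand (2,2) (f=8, h=6) → closed; open now [(1,0) g=1 f=10, (1,1) g=2 f=10, (1,2) g=3 f=10, (2,3) g=3 f=8, (3,0) g=1 f=8, (3,1) g=2 f=8]
step 3: expand (2,3) (f=8, h=5) → closed; open now [(1,0) g=1 f=10, (1,1) g=2 f=10, (1,2) g=3 f=10, (2,4) g=4 f=8, (3,0) g=1 f=8, (3,1) g=2 f=8, (3,3) g=4 f=8]

order=[(2,1) → (2,2) → (2,3)]; open=[(1,0) g=1 f=10, (1,1) g=2 f=10, (1,2) g=3 f=10, (2,4) g=4 f=8, (3,0) g=1 f=8, (3,1) g=2 f=8, (3,3) g=4 f=8]; closed=[(2,0), (2,1), (2,2), (2,3)]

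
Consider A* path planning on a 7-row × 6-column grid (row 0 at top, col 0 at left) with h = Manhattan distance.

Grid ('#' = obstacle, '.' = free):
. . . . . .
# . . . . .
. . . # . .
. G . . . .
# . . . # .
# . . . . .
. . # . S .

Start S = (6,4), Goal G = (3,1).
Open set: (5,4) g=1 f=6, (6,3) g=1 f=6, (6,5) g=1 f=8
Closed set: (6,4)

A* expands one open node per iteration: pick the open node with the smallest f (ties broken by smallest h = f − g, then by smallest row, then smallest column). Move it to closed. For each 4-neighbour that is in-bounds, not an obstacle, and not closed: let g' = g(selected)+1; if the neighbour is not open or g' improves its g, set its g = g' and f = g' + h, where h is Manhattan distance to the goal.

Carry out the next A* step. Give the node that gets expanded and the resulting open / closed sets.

step 1: expand (5,4) (f=6, h=5) → closed; open now [(5,3) g=2 f=6, (5,5) g=2 f=8, (6,3) g=1 f=6, (6,5) g=1 f=8]

expanded=(5,4); open=[(5,3) g=2 f=6, (5,5) g=2 f=8, (6,3) g=1 f=6, (6,5) g=1 f=8]; closed=[(5,4), (6,4)]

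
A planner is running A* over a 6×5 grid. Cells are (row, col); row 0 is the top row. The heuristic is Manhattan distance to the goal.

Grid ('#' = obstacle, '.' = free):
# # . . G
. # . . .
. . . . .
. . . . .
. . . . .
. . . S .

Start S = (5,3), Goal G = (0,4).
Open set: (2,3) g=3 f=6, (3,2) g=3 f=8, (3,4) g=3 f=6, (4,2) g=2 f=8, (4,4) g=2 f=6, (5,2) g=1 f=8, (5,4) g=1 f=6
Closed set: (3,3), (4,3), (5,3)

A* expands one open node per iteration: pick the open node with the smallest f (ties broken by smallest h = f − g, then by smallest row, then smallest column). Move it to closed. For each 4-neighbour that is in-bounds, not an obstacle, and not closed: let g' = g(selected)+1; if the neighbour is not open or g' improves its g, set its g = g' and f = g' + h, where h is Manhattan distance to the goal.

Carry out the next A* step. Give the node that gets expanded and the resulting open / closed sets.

expanded=(2,3); open=[(1,3) g=4 f=6, (2,2) g=4 f=8, (2,4) g=4 f=6, (3,2) g=3 f=8, (3,4) g=3 f=6, (4,2) g=2 f=8, (4,4) g=2 f=6, (5,2) g=1 f=8, (5,4) g=1 f=6]; closed=[(2,3), (3,3), (4,3), (5,3)]

step 1: expand (2,3) (f=6, h=3) → closed; open now [(1,3) g=4 f=6, (2,2) g=4 f=8, (2,4) g=4 f=6, (3,2) g=3 f=8, (3,4) g=3 f=6, (4,2) g=2 f=8, (4,4) g=2 f=6, (5,2) g=1 f=8, (5,4) g=1 f=6]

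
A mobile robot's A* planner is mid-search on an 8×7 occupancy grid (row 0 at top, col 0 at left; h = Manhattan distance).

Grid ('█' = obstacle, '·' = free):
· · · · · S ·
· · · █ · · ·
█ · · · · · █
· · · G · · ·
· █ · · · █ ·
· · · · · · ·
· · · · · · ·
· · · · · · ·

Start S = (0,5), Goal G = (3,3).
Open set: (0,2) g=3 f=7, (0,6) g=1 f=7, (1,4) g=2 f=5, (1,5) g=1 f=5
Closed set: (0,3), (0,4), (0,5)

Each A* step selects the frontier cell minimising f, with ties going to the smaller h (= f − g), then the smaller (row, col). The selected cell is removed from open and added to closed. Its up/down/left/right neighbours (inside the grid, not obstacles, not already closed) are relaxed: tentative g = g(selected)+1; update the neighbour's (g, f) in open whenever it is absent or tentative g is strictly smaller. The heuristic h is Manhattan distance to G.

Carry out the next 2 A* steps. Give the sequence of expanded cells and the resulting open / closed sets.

step 1: expand (1,4) (f=5, h=3) → closed; open now [(0,2) g=3 f=7, (0,6) g=1 f=7, (1,5) g=1 f=5, (2,4) g=3 f=5]
step 2: expand (2,4) (f=5, h=2) → closed; open now [(0,2) g=3 f=7, (0,6) g=1 f=7, (1,5) g=1 f=5, (2,3) g=4 f=5, (2,5) g=4 f=7, (3,4) g=4 f=5]

order=[(1,4) → (2,4)]; open=[(0,2) g=3 f=7, (0,6) g=1 f=7, (1,5) g=1 f=5, (2,3) g=4 f=5, (2,5) g=4 f=7, (3,4) g=4 f=5]; closed=[(0,3), (0,4), (0,5), (1,4), (2,4)]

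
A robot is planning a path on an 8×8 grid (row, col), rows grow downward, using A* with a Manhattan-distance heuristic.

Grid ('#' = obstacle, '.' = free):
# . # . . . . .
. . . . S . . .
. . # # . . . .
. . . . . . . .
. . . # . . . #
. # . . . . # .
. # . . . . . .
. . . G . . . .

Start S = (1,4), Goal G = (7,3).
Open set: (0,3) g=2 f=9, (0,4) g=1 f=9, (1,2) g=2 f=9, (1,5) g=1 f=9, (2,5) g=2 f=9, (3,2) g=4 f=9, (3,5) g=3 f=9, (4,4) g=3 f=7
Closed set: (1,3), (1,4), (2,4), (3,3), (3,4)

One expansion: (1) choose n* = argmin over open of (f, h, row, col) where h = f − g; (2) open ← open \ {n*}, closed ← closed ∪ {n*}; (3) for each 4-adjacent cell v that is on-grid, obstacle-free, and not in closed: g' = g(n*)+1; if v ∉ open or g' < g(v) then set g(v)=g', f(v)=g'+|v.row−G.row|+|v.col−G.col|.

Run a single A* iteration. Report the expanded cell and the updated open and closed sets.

expanded=(4,4); open=[(0,3) g=2 f=9, (0,4) g=1 f=9, (1,2) g=2 f=9, (1,5) g=1 f=9, (2,5) g=2 f=9, (3,2) g=4 f=9, (3,5) g=3 f=9, (4,5) g=4 f=9, (5,4) g=4 f=7]; closed=[(1,3), (1,4), (2,4), (3,3), (3,4), (4,4)]

step 1: expand (4,4) (f=7, h=4) → closed; open now [(0,3) g=2 f=9, (0,4) g=1 f=9, (1,2) g=2 f=9, (1,5) g=1 f=9, (2,5) g=2 f=9, (3,2) g=4 f=9, (3,5) g=3 f=9, (4,5) g=4 f=9, (5,4) g=4 f=7]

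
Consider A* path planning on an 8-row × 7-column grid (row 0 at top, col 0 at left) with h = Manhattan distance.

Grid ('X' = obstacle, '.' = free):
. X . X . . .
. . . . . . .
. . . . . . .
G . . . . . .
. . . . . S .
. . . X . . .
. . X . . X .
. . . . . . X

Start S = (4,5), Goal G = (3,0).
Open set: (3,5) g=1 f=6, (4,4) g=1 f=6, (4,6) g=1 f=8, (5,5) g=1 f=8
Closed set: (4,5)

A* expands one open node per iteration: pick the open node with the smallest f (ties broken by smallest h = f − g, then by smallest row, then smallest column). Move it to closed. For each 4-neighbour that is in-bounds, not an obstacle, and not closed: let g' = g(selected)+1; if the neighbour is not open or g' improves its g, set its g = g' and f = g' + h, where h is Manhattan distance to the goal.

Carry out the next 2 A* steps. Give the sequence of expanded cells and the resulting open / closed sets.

order=[(3,5) → (3,4)]; open=[(2,4) g=3 f=8, (2,5) g=2 f=8, (3,3) g=3 f=6, (3,6) g=2 f=8, (4,4) g=1 f=6, (4,6) g=1 f=8, (5,5) g=1 f=8]; closed=[(3,4), (3,5), (4,5)]

step 1: expand (3,5) (f=6, h=5) → closed; open now [(2,5) g=2 f=8, (3,4) g=2 f=6, (3,6) g=2 f=8, (4,4) g=1 f=6, (4,6) g=1 f=8, (5,5) g=1 f=8]
step 2: expand (3,4) (f=6, h=4) → closed; open now [(2,4) g=3 f=8, (2,5) g=2 f=8, (3,3) g=3 f=6, (3,6) g=2 f=8, (4,4) g=1 f=6, (4,6) g=1 f=8, (5,5) g=1 f=8]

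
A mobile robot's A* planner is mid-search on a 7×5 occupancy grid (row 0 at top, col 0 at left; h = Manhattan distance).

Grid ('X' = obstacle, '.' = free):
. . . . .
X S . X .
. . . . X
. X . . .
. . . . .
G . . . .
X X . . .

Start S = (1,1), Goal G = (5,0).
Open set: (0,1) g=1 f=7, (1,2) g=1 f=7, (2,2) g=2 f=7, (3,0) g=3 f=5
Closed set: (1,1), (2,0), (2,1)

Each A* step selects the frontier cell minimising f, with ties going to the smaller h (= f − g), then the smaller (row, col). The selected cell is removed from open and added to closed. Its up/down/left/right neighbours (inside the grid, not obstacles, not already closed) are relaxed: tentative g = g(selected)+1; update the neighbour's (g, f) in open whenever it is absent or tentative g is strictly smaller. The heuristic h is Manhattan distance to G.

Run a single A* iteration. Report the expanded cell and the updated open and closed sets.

step 1: expand (3,0) (f=5, h=2) → closed; open now [(0,1) g=1 f=7, (1,2) g=1 f=7, (2,2) g=2 f=7, (4,0) g=4 f=5]

expanded=(3,0); open=[(0,1) g=1 f=7, (1,2) g=1 f=7, (2,2) g=2 f=7, (4,0) g=4 f=5]; closed=[(1,1), (2,0), (2,1), (3,0)]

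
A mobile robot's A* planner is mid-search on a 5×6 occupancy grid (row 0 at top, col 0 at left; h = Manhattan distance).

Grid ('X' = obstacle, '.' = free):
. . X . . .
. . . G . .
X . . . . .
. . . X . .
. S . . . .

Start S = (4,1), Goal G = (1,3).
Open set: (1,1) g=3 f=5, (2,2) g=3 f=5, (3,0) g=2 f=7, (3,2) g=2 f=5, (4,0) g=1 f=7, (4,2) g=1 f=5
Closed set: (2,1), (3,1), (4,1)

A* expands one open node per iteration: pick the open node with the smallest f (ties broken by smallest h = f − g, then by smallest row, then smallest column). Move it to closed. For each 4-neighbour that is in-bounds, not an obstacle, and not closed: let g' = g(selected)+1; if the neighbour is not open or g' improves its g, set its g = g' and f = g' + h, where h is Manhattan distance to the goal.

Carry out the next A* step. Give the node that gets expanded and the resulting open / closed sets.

step 1: expand (1,1) (f=5, h=2) → closed; open now [(0,1) g=4 f=7, (1,0) g=4 f=7, (1,2) g=4 f=5, (2,2) g=3 f=5, (3,0) g=2 f=7, (3,2) g=2 f=5, (4,0) g=1 f=7, (4,2) g=1 f=5]

expanded=(1,1); open=[(0,1) g=4 f=7, (1,0) g=4 f=7, (1,2) g=4 f=5, (2,2) g=3 f=5, (3,0) g=2 f=7, (3,2) g=2 f=5, (4,0) g=1 f=7, (4,2) g=1 f=5]; closed=[(1,1), (2,1), (3,1), (4,1)]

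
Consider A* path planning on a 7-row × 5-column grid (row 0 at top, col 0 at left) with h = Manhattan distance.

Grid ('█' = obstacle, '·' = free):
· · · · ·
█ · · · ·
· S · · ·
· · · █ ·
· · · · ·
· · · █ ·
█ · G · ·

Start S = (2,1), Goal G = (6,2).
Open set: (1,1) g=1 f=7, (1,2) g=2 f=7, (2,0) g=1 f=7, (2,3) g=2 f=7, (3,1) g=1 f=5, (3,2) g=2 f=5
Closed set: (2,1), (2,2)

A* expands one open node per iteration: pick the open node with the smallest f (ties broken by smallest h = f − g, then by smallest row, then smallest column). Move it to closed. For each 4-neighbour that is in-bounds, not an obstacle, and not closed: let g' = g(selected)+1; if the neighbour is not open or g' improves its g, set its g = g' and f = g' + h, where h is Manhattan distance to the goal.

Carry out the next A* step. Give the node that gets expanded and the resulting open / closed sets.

step 1: expand (3,2) (f=5, h=3) → closed; open now [(1,1) g=1 f=7, (1,2) g=2 f=7, (2,0) g=1 f=7, (2,3) g=2 f=7, (3,1) g=1 f=5, (4,2) g=3 f=5]

expanded=(3,2); open=[(1,1) g=1 f=7, (1,2) g=2 f=7, (2,0) g=1 f=7, (2,3) g=2 f=7, (3,1) g=1 f=5, (4,2) g=3 f=5]; closed=[(2,1), (2,2), (3,2)]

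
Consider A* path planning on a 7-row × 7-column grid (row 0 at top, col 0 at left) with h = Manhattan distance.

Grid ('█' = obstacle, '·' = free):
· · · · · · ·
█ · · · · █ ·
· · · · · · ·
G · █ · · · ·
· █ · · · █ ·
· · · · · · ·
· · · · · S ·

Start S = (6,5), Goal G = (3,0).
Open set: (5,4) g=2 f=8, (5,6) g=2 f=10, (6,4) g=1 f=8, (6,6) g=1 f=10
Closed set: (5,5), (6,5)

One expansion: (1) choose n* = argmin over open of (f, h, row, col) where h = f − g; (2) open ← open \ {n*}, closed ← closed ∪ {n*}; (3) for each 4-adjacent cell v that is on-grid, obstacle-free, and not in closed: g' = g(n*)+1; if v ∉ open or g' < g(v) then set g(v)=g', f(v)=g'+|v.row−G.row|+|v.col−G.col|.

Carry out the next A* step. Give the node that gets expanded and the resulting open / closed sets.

expanded=(5,4); open=[(4,4) g=3 f=8, (5,3) g=3 f=8, (5,6) g=2 f=10, (6,4) g=1 f=8, (6,6) g=1 f=10]; closed=[(5,4), (5,5), (6,5)]

step 1: expand (5,4) (f=8, h=6) → closed; open now [(4,4) g=3 f=8, (5,3) g=3 f=8, (5,6) g=2 f=10, (6,4) g=1 f=8, (6,6) g=1 f=10]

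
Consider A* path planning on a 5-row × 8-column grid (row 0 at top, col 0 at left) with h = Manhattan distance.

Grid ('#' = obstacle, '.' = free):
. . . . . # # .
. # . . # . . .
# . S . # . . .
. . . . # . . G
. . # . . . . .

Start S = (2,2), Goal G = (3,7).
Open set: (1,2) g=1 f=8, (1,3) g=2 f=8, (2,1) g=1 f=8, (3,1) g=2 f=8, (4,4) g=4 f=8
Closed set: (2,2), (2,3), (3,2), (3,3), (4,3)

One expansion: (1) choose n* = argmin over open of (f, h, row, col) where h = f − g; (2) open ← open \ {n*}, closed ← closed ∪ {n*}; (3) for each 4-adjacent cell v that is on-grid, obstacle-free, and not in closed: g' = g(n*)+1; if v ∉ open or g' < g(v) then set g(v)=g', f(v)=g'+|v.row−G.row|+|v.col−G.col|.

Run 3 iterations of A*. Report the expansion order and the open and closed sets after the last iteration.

step 1: expand (4,4) (f=8, h=4) → closed; open now [(1,2) g=1 f=8, (1,3) g=2 f=8, (2,1) g=1 f=8, (3,1) g=2 f=8, (4,5) g=5 f=8]
step 2: expand (4,5) (f=8, h=3) → closed; open now [(1,2) g=1 f=8, (1,3) g=2 f=8, (2,1) g=1 f=8, (3,1) g=2 f=8, (3,5) g=6 f=8, (4,6) g=6 f=8]
step 3: expand (3,5) (f=8, h=2) → closed; open now [(1,2) g=1 f=8, (1,3) g=2 f=8, (2,1) g=1 f=8, (2,5) g=7 f=10, (3,1) g=2 f=8, (3,6) g=7 f=8, (4,6) g=6 f=8]

order=[(4,4) → (4,5) → (3,5)]; open=[(1,2) g=1 f=8, (1,3) g=2 f=8, (2,1) g=1 f=8, (2,5) g=7 f=10, (3,1) g=2 f=8, (3,6) g=7 f=8, (4,6) g=6 f=8]; closed=[(2,2), (2,3), (3,2), (3,3), (3,5), (4,3), (4,4), (4,5)]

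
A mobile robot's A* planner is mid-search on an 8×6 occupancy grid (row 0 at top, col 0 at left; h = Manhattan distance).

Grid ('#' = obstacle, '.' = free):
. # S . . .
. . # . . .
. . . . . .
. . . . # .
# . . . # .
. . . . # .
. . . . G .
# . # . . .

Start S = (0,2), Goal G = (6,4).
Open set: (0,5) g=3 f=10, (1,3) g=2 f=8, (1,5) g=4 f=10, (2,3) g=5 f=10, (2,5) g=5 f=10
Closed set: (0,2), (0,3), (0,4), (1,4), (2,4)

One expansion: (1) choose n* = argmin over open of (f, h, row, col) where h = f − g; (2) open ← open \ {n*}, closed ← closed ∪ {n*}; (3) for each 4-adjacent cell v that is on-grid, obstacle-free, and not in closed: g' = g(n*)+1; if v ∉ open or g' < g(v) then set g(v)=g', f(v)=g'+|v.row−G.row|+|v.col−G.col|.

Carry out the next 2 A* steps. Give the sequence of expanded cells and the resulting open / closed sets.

order=[(1,3) → (2,3)]; open=[(0,5) g=3 f=10, (1,5) g=4 f=10, (2,2) g=4 f=10, (2,5) g=5 f=10, (3,3) g=4 f=8]; closed=[(0,2), (0,3), (0,4), (1,3), (1,4), (2,3), (2,4)]

step 1: expand (1,3) (f=8, h=6) → closed; open now [(0,5) g=3 f=10, (1,5) g=4 f=10, (2,3) g=3 f=8, (2,5) g=5 f=10]
step 2: expand (2,3) (f=8, h=5) → closed; open now [(0,5) g=3 f=10, (1,5) g=4 f=10, (2,2) g=4 f=10, (2,5) g=5 f=10, (3,3) g=4 f=8]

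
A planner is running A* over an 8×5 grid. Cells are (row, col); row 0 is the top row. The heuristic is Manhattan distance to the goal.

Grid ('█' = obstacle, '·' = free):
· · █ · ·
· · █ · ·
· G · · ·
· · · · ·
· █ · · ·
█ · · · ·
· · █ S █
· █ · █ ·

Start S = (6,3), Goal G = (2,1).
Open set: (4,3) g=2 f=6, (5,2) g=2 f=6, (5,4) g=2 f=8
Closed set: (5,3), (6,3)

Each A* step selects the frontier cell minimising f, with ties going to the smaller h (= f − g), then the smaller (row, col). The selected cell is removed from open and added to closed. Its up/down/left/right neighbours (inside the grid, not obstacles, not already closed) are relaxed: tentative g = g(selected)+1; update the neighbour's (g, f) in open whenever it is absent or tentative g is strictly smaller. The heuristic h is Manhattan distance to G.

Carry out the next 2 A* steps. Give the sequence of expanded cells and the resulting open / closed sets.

order=[(4,3) → (3,3)]; open=[(2,3) g=4 f=6, (3,2) g=4 f=6, (3,4) g=4 f=8, (4,2) g=3 f=6, (4,4) g=3 f=8, (5,2) g=2 f=6, (5,4) g=2 f=8]; closed=[(3,3), (4,3), (5,3), (6,3)]

step 1: expand (4,3) (f=6, h=4) → closed; open now [(3,3) g=3 f=6, (4,2) g=3 f=6, (4,4) g=3 f=8, (5,2) g=2 f=6, (5,4) g=2 f=8]
step 2: expand (3,3) (f=6, h=3) → closed; open now [(2,3) g=4 f=6, (3,2) g=4 f=6, (3,4) g=4 f=8, (4,2) g=3 f=6, (4,4) g=3 f=8, (5,2) g=2 f=6, (5,4) g=2 f=8]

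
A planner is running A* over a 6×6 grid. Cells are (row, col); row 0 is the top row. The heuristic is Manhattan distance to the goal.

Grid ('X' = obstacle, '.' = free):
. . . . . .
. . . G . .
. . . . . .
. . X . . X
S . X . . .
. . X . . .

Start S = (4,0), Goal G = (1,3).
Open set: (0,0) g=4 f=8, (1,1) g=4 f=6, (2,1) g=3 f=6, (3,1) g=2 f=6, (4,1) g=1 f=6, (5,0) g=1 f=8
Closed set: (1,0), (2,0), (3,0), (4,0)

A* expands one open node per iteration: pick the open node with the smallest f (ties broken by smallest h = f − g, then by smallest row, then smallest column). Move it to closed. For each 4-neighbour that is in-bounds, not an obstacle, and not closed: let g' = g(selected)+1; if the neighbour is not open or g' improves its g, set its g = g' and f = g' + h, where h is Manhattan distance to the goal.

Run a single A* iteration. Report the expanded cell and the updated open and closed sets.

step 1: expand (1,1) (f=6, h=2) → closed; open now [(0,0) g=4 f=8, (0,1) g=5 f=8, (1,2) g=5 f=6, (2,1) g=3 f=6, (3,1) g=2 f=6, (4,1) g=1 f=6, (5,0) g=1 f=8]

expanded=(1,1); open=[(0,0) g=4 f=8, (0,1) g=5 f=8, (1,2) g=5 f=6, (2,1) g=3 f=6, (3,1) g=2 f=6, (4,1) g=1 f=6, (5,0) g=1 f=8]; closed=[(1,0), (1,1), (2,0), (3,0), (4,0)]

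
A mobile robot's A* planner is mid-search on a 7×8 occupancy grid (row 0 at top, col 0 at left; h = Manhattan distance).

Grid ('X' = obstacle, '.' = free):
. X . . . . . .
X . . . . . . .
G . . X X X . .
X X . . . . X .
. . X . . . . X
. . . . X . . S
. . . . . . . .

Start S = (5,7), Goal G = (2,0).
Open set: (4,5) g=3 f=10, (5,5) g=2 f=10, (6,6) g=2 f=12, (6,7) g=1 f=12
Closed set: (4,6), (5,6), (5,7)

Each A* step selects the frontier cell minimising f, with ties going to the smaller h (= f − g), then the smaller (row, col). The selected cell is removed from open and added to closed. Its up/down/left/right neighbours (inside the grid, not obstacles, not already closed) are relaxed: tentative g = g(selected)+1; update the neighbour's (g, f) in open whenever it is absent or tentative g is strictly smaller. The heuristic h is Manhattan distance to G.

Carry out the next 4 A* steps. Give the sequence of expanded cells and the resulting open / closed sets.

step 1: expand (4,5) (f=10, h=7) → closed; open now [(3,5) g=4 f=10, (4,4) g=4 f=10, (5,5) g=2 f=10, (6,6) g=2 f=12, (6,7) g=1 f=12]
step 2: expand (3,5) (f=10, h=6) → closed; open now [(3,4) g=5 f=10, (4,4) g=4 f=10, (5,5) g=2 f=10, (6,6) g=2 f=12, (6,7) g=1 f=12]
step 3: expand (3,4) (f=10, h=5) → closed; open now [(3,3) g=6 f=10, (4,4) g=4 f=10, (5,5) g=2 f=10, (6,6) g=2 f=12, (6,7) g=1 f=12]
step 4: expand (3,3) (f=10, h=4) → closed; open now [(3,2) g=7 f=10, (4,3) g=7 f=12, (4,4) g=4 f=10, (5,5) g=2 f=10, (6,6) g=2 f=12, (6,7) g=1 f=12]

order=[(4,5) → (3,5) → (3,4) → (3,3)]; open=[(3,2) g=7 f=10, (4,3) g=7 f=12, (4,4) g=4 f=10, (5,5) g=2 f=10, (6,6) g=2 f=12, (6,7) g=1 f=12]; closed=[(3,3), (3,4), (3,5), (4,5), (4,6), (5,6), (5,7)]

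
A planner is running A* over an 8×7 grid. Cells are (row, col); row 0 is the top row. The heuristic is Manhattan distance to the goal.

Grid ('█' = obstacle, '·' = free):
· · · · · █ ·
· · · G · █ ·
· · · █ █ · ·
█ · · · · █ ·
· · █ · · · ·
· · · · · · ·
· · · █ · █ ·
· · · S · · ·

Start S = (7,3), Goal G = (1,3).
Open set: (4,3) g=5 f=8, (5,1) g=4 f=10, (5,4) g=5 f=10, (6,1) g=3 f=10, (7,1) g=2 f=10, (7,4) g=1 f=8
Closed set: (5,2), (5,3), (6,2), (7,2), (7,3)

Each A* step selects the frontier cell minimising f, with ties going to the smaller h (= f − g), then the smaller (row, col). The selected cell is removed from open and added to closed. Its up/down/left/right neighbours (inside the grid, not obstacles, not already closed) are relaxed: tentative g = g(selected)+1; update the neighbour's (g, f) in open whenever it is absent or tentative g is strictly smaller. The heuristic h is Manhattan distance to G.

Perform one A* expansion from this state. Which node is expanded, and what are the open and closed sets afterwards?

step 1: expand (4,3) (f=8, h=3) → closed; open now [(3,3) g=6 f=8, (4,4) g=6 f=10, (5,1) g=4 f=10, (5,4) g=5 f=10, (6,1) g=3 f=10, (7,1) g=2 f=10, (7,4) g=1 f=8]

expanded=(4,3); open=[(3,3) g=6 f=8, (4,4) g=6 f=10, (5,1) g=4 f=10, (5,4) g=5 f=10, (6,1) g=3 f=10, (7,1) g=2 f=10, (7,4) g=1 f=8]; closed=[(4,3), (5,2), (5,3), (6,2), (7,2), (7,3)]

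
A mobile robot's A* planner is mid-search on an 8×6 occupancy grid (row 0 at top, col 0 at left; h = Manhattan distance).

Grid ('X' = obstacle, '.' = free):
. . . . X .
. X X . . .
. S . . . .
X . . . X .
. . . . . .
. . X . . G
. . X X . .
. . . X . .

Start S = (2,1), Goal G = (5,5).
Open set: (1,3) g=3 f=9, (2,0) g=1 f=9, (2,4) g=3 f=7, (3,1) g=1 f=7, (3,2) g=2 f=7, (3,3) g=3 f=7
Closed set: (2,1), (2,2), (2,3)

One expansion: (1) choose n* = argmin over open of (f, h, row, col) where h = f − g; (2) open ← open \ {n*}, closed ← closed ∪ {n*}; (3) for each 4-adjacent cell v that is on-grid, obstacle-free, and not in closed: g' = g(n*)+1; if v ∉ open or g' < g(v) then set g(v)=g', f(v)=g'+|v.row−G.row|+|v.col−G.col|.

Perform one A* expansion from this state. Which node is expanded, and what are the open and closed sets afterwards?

step 1: expand (2,4) (f=7, h=4) → closed; open now [(1,3) g=3 f=9, (1,4) g=4 f=9, (2,0) g=1 f=9, (2,5) g=4 f=7, (3,1) g=1 f=7, (3,2) g=2 f=7, (3,3) g=3 f=7]

expanded=(2,4); open=[(1,3) g=3 f=9, (1,4) g=4 f=9, (2,0) g=1 f=9, (2,5) g=4 f=7, (3,1) g=1 f=7, (3,2) g=2 f=7, (3,3) g=3 f=7]; closed=[(2,1), (2,2), (2,3), (2,4)]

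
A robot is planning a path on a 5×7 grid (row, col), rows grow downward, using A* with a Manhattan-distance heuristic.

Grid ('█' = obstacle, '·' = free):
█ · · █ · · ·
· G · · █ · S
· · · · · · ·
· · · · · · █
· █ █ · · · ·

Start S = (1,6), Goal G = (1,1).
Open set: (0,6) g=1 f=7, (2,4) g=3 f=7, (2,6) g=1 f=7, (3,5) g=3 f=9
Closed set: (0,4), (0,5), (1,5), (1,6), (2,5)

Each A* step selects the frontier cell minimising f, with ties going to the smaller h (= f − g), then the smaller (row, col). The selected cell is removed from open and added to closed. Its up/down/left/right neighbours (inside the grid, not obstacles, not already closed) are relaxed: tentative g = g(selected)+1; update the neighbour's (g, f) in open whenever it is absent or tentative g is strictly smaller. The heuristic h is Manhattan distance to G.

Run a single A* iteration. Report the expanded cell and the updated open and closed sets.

expanded=(2,4); open=[(0,6) g=1 f=7, (2,3) g=4 f=7, (2,6) g=1 f=7, (3,4) g=4 f=9, (3,5) g=3 f=9]; closed=[(0,4), (0,5), (1,5), (1,6), (2,4), (2,5)]

step 1: expand (2,4) (f=7, h=4) → closed; open now [(0,6) g=1 f=7, (2,3) g=4 f=7, (2,6) g=1 f=7, (3,4) g=4 f=9, (3,5) g=3 f=9]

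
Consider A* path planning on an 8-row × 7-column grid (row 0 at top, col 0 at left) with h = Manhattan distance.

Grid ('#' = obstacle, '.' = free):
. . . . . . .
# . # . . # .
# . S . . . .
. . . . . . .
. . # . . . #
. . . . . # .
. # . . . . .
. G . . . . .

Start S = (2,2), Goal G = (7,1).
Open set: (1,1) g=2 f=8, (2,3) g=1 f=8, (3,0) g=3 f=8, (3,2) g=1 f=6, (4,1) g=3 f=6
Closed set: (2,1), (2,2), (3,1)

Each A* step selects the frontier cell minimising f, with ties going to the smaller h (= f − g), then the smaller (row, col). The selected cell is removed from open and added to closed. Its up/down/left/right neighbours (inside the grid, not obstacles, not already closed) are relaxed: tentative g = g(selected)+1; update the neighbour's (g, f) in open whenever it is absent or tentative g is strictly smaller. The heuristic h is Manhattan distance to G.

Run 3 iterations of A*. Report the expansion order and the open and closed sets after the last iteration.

order=[(4,1) → (5,1) → (3,2)]; open=[(1,1) g=2 f=8, (2,3) g=1 f=8, (3,0) g=3 f=8, (3,3) g=2 f=8, (4,0) g=4 f=8, (5,0) g=5 f=8, (5,2) g=5 f=8]; closed=[(2,1), (2,2), (3,1), (3,2), (4,1), (5,1)]

step 1: expand (4,1) (f=6, h=3) → closed; open now [(1,1) g=2 f=8, (2,3) g=1 f=8, (3,0) g=3 f=8, (3,2) g=1 f=6, (4,0) g=4 f=8, (5,1) g=4 f=6]
step 2: expand (5,1) (f=6, h=2) → closed; open now [(1,1) g=2 f=8, (2,3) g=1 f=8, (3,0) g=3 f=8, (3,2) g=1 f=6, (4,0) g=4 f=8, (5,0) g=5 f=8, (5,2) g=5 f=8]
step 3: expand (3,2) (f=6, h=5) → closed; open now [(1,1) g=2 f=8, (2,3) g=1 f=8, (3,0) g=3 f=8, (3,3) g=2 f=8, (4,0) g=4 f=8, (5,0) g=5 f=8, (5,2) g=5 f=8]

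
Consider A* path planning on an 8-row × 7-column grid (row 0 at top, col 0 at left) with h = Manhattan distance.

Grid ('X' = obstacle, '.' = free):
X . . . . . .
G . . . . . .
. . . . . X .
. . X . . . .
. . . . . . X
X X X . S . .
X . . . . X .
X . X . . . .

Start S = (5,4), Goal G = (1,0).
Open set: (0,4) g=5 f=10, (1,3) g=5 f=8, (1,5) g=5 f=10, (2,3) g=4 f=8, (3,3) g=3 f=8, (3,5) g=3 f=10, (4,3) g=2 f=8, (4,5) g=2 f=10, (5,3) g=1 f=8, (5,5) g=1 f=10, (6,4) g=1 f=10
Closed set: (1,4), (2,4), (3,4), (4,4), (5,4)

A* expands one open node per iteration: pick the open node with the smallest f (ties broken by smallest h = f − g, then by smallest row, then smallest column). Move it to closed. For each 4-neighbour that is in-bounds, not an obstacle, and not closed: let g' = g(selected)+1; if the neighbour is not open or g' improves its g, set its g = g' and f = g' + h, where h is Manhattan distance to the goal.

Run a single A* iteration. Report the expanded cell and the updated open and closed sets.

step 1: expand (1,3) (f=8, h=3) → closed; open now [(0,3) g=6 f=10, (0,4) g=5 f=10, (1,2) g=6 f=8, (1,5) g=5 f=10, (2,3) g=4 f=8, (3,3) g=3 f=8, (3,5) g=3 f=10, (4,3) g=2 f=8, (4,5) g=2 f=10, (5,3) g=1 f=8, (5,5) g=1 f=10, (6,4) g=1 f=10]

expanded=(1,3); open=[(0,3) g=6 f=10, (0,4) g=5 f=10, (1,2) g=6 f=8, (1,5) g=5 f=10, (2,3) g=4 f=8, (3,3) g=3 f=8, (3,5) g=3 f=10, (4,3) g=2 f=8, (4,5) g=2 f=10, (5,3) g=1 f=8, (5,5) g=1 f=10, (6,4) g=1 f=10]; closed=[(1,3), (1,4), (2,4), (3,4), (4,4), (5,4)]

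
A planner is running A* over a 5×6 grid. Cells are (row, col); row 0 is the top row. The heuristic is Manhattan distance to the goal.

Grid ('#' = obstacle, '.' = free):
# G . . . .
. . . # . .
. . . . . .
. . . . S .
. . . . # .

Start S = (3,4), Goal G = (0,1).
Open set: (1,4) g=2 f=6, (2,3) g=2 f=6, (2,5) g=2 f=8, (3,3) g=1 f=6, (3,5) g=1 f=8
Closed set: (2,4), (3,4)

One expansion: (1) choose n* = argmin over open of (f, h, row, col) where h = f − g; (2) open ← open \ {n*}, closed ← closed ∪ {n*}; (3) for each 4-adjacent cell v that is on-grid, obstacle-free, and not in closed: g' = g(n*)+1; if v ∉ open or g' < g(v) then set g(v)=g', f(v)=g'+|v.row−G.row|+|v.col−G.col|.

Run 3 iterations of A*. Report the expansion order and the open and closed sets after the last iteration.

step 1: expand (1,4) (f=6, h=4) → closed; open now [(0,4) g=3 f=6, (1,5) g=3 f=8, (2,3) g=2 f=6, (2,5) g=2 f=8, (3,3) g=1 f=6, (3,5) g=1 f=8]
step 2: expand (0,4) (f=6, h=3) → closed; open now [(0,3) g=4 f=6, (0,5) g=4 f=8, (1,5) g=3 f=8, (2,3) g=2 f=6, (2,5) g=2 f=8, (3,3) g=1 f=6, (3,5) g=1 f=8]
step 3: expand (0,3) (f=6, h=2) → closed; open now [(0,2) g=5 f=6, (0,5) g=4 f=8, (1,5) g=3 f=8, (2,3) g=2 f=6, (2,5) g=2 f=8, (3,3) g=1 f=6, (3,5) g=1 f=8]

order=[(1,4) → (0,4) → (0,3)]; open=[(0,2) g=5 f=6, (0,5) g=4 f=8, (1,5) g=3 f=8, (2,3) g=2 f=6, (2,5) g=2 f=8, (3,3) g=1 f=6, (3,5) g=1 f=8]; closed=[(0,3), (0,4), (1,4), (2,4), (3,4)]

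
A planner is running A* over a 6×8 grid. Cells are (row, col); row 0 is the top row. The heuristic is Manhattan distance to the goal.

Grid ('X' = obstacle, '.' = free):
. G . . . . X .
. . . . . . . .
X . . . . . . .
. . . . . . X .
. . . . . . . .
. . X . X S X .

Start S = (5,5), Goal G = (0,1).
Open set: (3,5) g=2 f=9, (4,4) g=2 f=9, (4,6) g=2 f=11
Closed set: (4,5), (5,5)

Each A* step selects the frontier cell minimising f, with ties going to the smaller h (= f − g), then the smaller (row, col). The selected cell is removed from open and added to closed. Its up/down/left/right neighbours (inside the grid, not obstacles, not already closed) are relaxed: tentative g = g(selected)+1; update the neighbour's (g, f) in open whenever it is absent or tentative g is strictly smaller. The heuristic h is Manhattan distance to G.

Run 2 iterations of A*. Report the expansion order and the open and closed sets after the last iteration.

step 1: expand (3,5) (f=9, h=7) → closed; open now [(2,5) g=3 f=9, (3,4) g=3 f=9, (4,4) g=2 f=9, (4,6) g=2 f=11]
step 2: expand (2,5) (f=9, h=6) → closed; open now [(1,5) g=4 f=9, (2,4) g=4 f=9, (2,6) g=4 f=11, (3,4) g=3 f=9, (4,4) g=2 f=9, (4,6) g=2 f=11]

order=[(3,5) → (2,5)]; open=[(1,5) g=4 f=9, (2,4) g=4 f=9, (2,6) g=4 f=11, (3,4) g=3 f=9, (4,4) g=2 f=9, (4,6) g=2 f=11]; closed=[(2,5), (3,5), (4,5), (5,5)]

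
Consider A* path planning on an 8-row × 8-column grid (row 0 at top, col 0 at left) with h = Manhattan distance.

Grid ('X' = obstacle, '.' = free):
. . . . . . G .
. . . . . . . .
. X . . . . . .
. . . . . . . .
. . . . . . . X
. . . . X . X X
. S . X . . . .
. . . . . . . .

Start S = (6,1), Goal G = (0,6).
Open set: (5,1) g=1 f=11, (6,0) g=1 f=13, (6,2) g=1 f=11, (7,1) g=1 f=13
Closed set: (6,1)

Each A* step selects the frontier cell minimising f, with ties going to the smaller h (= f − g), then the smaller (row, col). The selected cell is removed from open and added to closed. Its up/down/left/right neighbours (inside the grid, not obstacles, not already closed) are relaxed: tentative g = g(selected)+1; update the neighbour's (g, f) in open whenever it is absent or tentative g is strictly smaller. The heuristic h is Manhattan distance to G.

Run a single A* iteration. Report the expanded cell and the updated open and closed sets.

step 1: expand (5,1) (f=11, h=10) → closed; open now [(4,1) g=2 f=11, (5,0) g=2 f=13, (5,2) g=2 f=11, (6,0) g=1 f=13, (6,2) g=1 f=11, (7,1) g=1 f=13]

expanded=(5,1); open=[(4,1) g=2 f=11, (5,0) g=2 f=13, (5,2) g=2 f=11, (6,0) g=1 f=13, (6,2) g=1 f=11, (7,1) g=1 f=13]; closed=[(5,1), (6,1)]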